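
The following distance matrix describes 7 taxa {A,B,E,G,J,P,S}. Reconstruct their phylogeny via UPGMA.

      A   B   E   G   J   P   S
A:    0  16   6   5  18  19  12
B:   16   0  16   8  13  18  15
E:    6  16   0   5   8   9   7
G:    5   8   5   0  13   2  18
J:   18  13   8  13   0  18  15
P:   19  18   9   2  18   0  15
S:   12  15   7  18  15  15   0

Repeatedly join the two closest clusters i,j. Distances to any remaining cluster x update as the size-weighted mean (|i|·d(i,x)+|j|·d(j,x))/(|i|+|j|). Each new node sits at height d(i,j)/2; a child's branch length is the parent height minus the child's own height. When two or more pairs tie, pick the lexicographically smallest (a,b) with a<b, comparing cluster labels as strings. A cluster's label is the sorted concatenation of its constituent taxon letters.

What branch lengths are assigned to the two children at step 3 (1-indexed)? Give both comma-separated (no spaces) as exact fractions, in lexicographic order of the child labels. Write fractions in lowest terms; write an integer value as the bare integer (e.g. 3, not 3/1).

7/4,15/4

step 1: merge (G,P) at d=2; branch lengths G→1, P→1; new cluster GP
  updated: d(A,GP)=12, d(B,GP)=13, d(E,GP)=7, d(GP,J)=31/2, d(GP,S)=33/2
step 2: merge (A,E) at d=6; branch lengths A→3, E→3; new cluster AE
  updated: d(AE,B)=16, d(AE,GP)=19/2, d(AE,J)=13, d(AE,S)=19/2
step 3: merge (AE,GP) at d=19/2; branch lengths AE→7/4, GP→15/4; new cluster AEGP
  updated: d(AEGP,B)=29/2, d(AEGP,J)=57/4, d(AEGP,S)=13
step 4: merge (AEGP,S) at d=13; branch lengths AEGP→7/4, S→13/2; new cluster AEGPS
  updated: d(AEGPS,B)=73/5, d(AEGPS,J)=72/5
step 5: merge (B,J) at d=13; branch lengths B→13/2, J→13/2; new cluster BJ
  updated: d(AEGPS,BJ)=29/2
step 6: merge (AEGPS,BJ) at d=29/2; branch lengths AEGPS→3/4, BJ→3/4; new cluster ABEGJPS
final tree: ((((A:3,E:3):7/4,(G:1,P:1):15/4):7/4,S:13/2):3/4,(B:13/2,J:13/2):3/4)
total length: 145/4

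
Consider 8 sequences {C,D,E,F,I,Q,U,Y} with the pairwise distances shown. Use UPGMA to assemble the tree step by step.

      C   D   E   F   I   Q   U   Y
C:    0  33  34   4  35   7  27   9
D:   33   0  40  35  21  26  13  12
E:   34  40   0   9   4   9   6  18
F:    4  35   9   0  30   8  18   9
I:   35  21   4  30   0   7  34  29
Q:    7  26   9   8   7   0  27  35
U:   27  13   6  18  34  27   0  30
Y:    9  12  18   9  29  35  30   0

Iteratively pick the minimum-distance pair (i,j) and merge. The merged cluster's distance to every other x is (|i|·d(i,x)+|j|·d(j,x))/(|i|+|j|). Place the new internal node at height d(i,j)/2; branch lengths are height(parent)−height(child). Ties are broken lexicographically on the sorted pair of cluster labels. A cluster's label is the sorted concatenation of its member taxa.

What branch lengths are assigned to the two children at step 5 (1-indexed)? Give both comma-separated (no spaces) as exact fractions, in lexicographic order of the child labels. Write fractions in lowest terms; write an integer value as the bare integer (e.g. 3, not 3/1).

8,10

1. join C+F (d=4) ⇒ CF; edges |C|=2, |F|=2
  updated: d(CF,D)=34, d(CF,E)=43/2, d(CF,I)=65/2, d(CF,Q)=15/2, d(CF,U)=45/2, d(CF,Y)=9
2. join E+I (d=4) ⇒ EI; edges |E|=2, |I|=2
  updated: d(CF,EI)=27, d(D,EI)=61/2, d(EI,Q)=8, d(EI,U)=20, d(EI,Y)=47/2
3. join CF+Q (d=15/2) ⇒ CFQ; edges |CF|=7/4, |Q|=15/4
  updated: d(CFQ,D)=94/3, d(CFQ,EI)=62/3, d(CFQ,U)=24, d(CFQ,Y)=53/3
4. join D+Y (d=12) ⇒ DY; edges |D|=6, |Y|=6
  updated: d(CFQ,DY)=49/2, d(DY,EI)=27, d(DY,U)=43/2
5. join EI+U (d=20) ⇒ EIU; edges |EI|=8, |U|=10
  updated: d(CFQ,EIU)=196/9, d(DY,EIU)=151/6
6. join CFQ+EIU (d=196/9) ⇒ CEFIQU; edges |CFQ|=257/36, |EIU|=8/9
  updated: d(CEFIQU,DY)=149/6
7. join CEFIQU+DY (d=149/6) ⇒ CDEFIQUY; edges |CEFIQU|=55/36, |DY|=77/12
final tree: ((((C:2,F:2):7/4,Q:15/4):257/36,((E:2,I:2):8,U:10):8/9):55/36,(D:6,Y:6):77/12)
total length: 2141/36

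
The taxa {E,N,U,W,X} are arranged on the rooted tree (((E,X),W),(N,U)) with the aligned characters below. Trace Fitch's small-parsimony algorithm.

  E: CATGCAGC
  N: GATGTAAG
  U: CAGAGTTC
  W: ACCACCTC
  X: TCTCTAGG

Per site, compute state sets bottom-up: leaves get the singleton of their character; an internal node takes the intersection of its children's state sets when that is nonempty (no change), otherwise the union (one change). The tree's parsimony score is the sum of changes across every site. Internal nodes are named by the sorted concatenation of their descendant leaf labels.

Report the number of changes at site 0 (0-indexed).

3

[col 0] EX: children E:{C}, X:{T} ∪→ {C,T}; cost 1
[col 0] EWX: children EX:{C,T}, W:{A} ∪→ {A,C,T}; cost 1
[col 0] NU: children N:{G}, U:{C} ∪→ {C,G}; cost 1
[col 0] ENUWX: children EWX:{A,C,T}, NU:{C,G} ∩→ {C}; cost 0
[col 1] EX: children E:{A}, X:{C} ∪→ {A,C}; cost 1
[col 1] EWX: children EX:{A,C}, W:{C} ∩→ {C}; cost 0
[col 1] NU: children N:{A}, U:{A} ∩→ {A}; cost 0
[col 1] ENUWX: children EWX:{C}, NU:{A} ∪→ {A,C}; cost 1
[col 2] EX: children E:{T}, X:{T} ∩→ {T}; cost 0
[col 2] EWX: children EX:{T}, W:{C} ∪→ {C,T}; cost 1
[col 2] NU: children N:{T}, U:{G} ∪→ {G,T}; cost 1
[col 2] ENUWX: children EWX:{C,T}, NU:{G,T} ∩→ {T}; cost 0
[col 3] EX: children E:{G}, X:{C} ∪→ {C,G}; cost 1
[col 3] EWX: children EX:{C,G}, W:{A} ∪→ {A,C,G}; cost 1
[col 3] NU: children N:{G}, U:{A} ∪→ {A,G}; cost 1
[col 3] ENUWX: children EWX:{A,C,G}, NU:{A,G} ∩→ {A,G}; cost 0
[col 4] EX: children E:{C}, X:{T} ∪→ {C,T}; cost 1
[col 4] EWX: children EX:{C,T}, W:{C} ∩→ {C}; cost 0
[col 4] NU: children N:{T}, U:{G} ∪→ {G,T}; cost 1
[col 4] ENUWX: children EWX:{C}, NU:{G,T} ∪→ {C,G,T}; cost 1
[col 5] EX: children E:{A}, X:{A} ∩→ {A}; cost 0
[col 5] EWX: children EX:{A}, W:{C} ∪→ {A,C}; cost 1
[col 5] NU: children N:{A}, U:{T} ∪→ {A,T}; cost 1
[col 5] ENUWX: children EWX:{A,C}, NU:{A,T} ∩→ {A}; cost 0
[col 6] EX: children E:{G}, X:{G} ∩→ {G}; cost 0
[col 6] EWX: children EX:{G}, W:{T} ∪→ {G,T}; cost 1
[col 6] NU: children N:{A}, U:{T} ∪→ {A,T}; cost 1
[col 6] ENUWX: children EWX:{G,T}, NU:{A,T} ∩→ {T}; cost 0
[col 7] EX: children E:{C}, X:{G} ∪→ {C,G}; cost 1
[col 7] EWX: children EX:{C,G}, W:{C} ∩→ {C}; cost 0
[col 7] NU: children N:{G}, U:{C} ∪→ {C,G}; cost 1
[col 7] ENUWX: children EWX:{C}, NU:{C,G} ∩→ {C}; cost 0
per-site changes: [3, 2, 2, 3, 3, 2, 2, 2]; total = 19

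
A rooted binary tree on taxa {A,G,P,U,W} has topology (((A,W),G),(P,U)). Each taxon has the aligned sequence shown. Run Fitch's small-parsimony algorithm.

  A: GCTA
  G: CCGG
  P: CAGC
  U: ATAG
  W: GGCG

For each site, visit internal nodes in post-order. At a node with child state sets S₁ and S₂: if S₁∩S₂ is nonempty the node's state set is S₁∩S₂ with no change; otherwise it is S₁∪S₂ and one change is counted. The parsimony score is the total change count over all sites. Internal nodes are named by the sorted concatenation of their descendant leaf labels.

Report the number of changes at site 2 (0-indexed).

3

site 0, node AW: A={G} ∩ W={G} → {G} (+0)
site 0, node AGW: AW={G} ∪ G={C} → {C,G} (+1)
site 0, node PU: P={C} ∪ U={A} → {A,C} (+1)
site 0, node AGPUW: AGW={C,G} ∩ PU={A,C} → {C} (+0)
site 1, node AW: A={C} ∪ W={G} → {C,G} (+1)
site 1, node AGW: AW={C,G} ∩ G={C} → {C} (+0)
site 1, node PU: P={A} ∪ U={T} → {A,T} (+1)
site 1, node AGPUW: AGW={C} ∪ PU={A,T} → {A,C,T} (+1)
site 2, node AW: A={T} ∪ W={C} → {C,T} (+1)
site 2, node AGW: AW={C,T} ∪ G={G} → {C,G,T} (+1)
site 2, node PU: P={G} ∪ U={A} → {A,G} (+1)
site 2, node AGPUW: AGW={C,G,T} ∩ PU={A,G} → {G} (+0)
site 3, node AW: A={A} ∪ W={G} → {A,G} (+1)
site 3, node AGW: AW={A,G} ∩ G={G} → {G} (+0)
site 3, node PU: P={C} ∪ U={G} → {C,G} (+1)
site 3, node AGPUW: AGW={G} ∩ PU={C,G} → {G} (+0)
per-site changes: [2, 3, 3, 2]; total = 10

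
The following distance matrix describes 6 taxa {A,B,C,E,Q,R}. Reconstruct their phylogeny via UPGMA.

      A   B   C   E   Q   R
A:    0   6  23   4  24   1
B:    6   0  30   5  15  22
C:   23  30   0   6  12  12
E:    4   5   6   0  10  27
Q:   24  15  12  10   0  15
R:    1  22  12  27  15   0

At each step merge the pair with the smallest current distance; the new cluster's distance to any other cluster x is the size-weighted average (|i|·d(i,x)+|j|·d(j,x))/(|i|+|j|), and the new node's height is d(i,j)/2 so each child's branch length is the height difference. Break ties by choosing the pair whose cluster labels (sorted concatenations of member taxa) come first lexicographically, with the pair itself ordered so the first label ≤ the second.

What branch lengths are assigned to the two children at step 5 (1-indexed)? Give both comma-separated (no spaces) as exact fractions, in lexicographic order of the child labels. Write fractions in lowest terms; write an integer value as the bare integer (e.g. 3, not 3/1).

iteration 1: select A,R (d=1); attach at lengths (1/2, 1/2); label the merged cluster AR
  updated: d(AR,B)=14, d(AR,C)=35/2, d(AR,E)=31/2, d(AR,Q)=39/2
iteration 2: select B,E (d=5); attach at lengths (5/2, 5/2); label the merged cluster BE
  updated: d(AR,BE)=59/4, d(BE,C)=18, d(BE,Q)=25/2
iteration 3: select C,Q (d=12); attach at lengths (6, 6); label the merged cluster CQ
  updated: d(AR,CQ)=37/2, d(BE,CQ)=61/4
iteration 4: select AR,BE (d=59/4); attach at lengths (55/8, 39/8); label the merged cluster ABER
  updated: d(ABER,CQ)=135/8
iteration 5: select ABER,CQ (d=135/8); attach at lengths (17/16, 39/16); label the merged cluster ABCEQR
final tree: (((A:1/2,R:1/2):55/8,(B:5/2,E:5/2):39/8):17/16,(C:6,Q:6):39/16)
total length: 133/4

17/16,39/16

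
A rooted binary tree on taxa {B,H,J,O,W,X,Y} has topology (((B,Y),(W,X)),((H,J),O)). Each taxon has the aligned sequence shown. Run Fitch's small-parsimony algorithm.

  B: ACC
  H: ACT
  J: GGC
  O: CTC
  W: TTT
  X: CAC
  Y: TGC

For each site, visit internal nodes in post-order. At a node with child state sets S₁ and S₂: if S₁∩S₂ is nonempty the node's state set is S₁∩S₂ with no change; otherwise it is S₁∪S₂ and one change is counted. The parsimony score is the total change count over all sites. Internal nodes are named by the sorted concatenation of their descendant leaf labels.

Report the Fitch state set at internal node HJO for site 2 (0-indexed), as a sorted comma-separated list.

site 0, node BY: B={A} ∪ Y={T} → {A,T} (+1)
site 0, node WX: W={T} ∪ X={C} → {C,T} (+1)
site 0, node BWXY: BY={A,T} ∩ WX={C,T} → {T} (+0)
site 0, node HJ: H={A} ∪ J={G} → {A,G} (+1)
site 0, node HJO: HJ={A,G} ∪ O={C} → {A,C,G} (+1)
site 0, node BHJOWXY: BWXY={T} ∪ HJO={A,C,G} → {A,C,G,T} (+1)
site 1, node BY: B={C} ∪ Y={G} → {C,G} (+1)
site 1, node WX: W={T} ∪ X={A} → {A,T} (+1)
site 1, node BWXY: BY={C,G} ∪ WX={A,T} → {A,C,G,T} (+1)
site 1, node HJ: H={C} ∪ J={G} → {C,G} (+1)
site 1, node HJO: HJ={C,G} ∪ O={T} → {C,G,T} (+1)
site 1, node BHJOWXY: BWXY={A,C,G,T} ∩ HJO={C,G,T} → {C,G,T} (+0)
site 2, node BY: B={C} ∩ Y={C} → {C} (+0)
site 2, node WX: W={T} ∪ X={C} → {C,T} (+1)
site 2, node BWXY: BY={C} ∩ WX={C,T} → {C} (+0)
site 2, node HJ: H={T} ∪ J={C} → {C,T} (+1)
site 2, node HJO: HJ={C,T} ∩ O={C} → {C} (+0)
site 2, node BHJOWXY: BWXY={C} ∩ HJO={C} → {C} (+0)
per-site changes: [5, 5, 2]; total = 12

C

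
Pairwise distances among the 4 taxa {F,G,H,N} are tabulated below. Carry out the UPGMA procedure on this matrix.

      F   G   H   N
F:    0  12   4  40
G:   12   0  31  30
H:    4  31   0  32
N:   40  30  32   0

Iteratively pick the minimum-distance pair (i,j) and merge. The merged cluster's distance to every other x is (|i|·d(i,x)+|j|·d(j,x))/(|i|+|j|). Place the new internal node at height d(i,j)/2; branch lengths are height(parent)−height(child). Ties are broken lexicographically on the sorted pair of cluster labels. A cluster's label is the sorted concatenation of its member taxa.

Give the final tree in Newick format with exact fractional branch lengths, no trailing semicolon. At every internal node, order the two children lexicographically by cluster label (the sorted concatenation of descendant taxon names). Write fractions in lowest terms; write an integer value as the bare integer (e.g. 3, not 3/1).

step 1: merge (F,H) at d=4; branch lengths F→2, H→2; new cluster FH
  updated: d(FH,G)=43/2, d(FH,N)=36
step 2: merge (FH,G) at d=43/2; branch lengths FH→35/4, G→43/4; new cluster FGH
  updated: d(FGH,N)=34
step 3: merge (FGH,N) at d=34; branch lengths FGH→25/4, N→17; new cluster FGHN
final tree: (((F:2,H:2):35/4,G:43/4):25/4,N:17)
total length: 187/4

(((F:2,H:2):35/4,G:43/4):25/4,N:17)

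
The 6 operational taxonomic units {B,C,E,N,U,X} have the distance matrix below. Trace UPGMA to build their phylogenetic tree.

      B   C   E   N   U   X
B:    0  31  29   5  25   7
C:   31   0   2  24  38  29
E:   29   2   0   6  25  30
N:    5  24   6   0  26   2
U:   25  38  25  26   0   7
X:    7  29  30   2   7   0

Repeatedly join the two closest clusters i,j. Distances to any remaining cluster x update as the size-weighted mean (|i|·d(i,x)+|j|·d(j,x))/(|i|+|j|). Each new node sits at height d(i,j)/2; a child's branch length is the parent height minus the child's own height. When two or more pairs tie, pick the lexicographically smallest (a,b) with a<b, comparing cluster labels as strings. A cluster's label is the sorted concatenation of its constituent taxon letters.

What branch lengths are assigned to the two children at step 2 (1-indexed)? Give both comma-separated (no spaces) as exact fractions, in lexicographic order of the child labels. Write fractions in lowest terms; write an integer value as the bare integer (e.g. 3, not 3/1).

step 1: merge (C,E) at d=2; branch lengths C→1, E→1; new cluster CE
  updated: d(B,CE)=30, d(CE,N)=15, d(CE,U)=63/2, d(CE,X)=59/2
step 2: merge (N,X) at d=2; branch lengths N→1, X→1; new cluster NX
  updated: d(B,NX)=6, d(CE,NX)=89/4, d(NX,U)=33/2
step 3: merge (B,NX) at d=6; branch lengths B→3, NX→2; new cluster BNX
  updated: d(BNX,CE)=149/6, d(BNX,U)=58/3
step 4: merge (BNX,U) at d=58/3; branch lengths BNX→20/3, U→29/3; new cluster BNUX
  updated: d(BNUX,CE)=53/2
step 5: merge (BNUX,CE) at d=53/2; branch lengths BNUX→43/12, CE→49/4; new cluster BCENUX
final tree: (((B:3,(N:1,X:1):2):20/3,U:29/3):43/12,(C:1,E:1):49/4)
total length: 247/6

1,1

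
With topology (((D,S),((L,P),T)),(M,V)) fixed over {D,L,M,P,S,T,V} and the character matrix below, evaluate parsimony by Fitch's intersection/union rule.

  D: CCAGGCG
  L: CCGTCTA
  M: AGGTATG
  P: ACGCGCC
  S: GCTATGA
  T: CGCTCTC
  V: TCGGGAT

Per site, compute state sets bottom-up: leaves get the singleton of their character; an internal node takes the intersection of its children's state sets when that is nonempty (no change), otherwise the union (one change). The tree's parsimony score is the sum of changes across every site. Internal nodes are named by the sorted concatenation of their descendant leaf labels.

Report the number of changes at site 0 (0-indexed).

4

[col 0] DS: children D:{C}, S:{G} ∪→ {C,G}; cost 1
[col 0] LP: children L:{C}, P:{A} ∪→ {A,C}; cost 1
[col 0] LPT: children LP:{A,C}, T:{C} ∩→ {C}; cost 0
[col 0] DLPST: children DS:{C,G}, LPT:{C} ∩→ {C}; cost 0
[col 0] MV: children M:{A}, V:{T} ∪→ {A,T}; cost 1
[col 0] DLMPSTV: children DLPST:{C}, MV:{A,T} ∪→ {A,C,T}; cost 1
[col 1] DS: children D:{C}, S:{C} ∩→ {C}; cost 0
[col 1] LP: children L:{C}, P:{C} ∩→ {C}; cost 0
[col 1] LPT: children LP:{C}, T:{G} ∪→ {C,G}; cost 1
[col 1] DLPST: children DS:{C}, LPT:{C,G} ∩→ {C}; cost 0
[col 1] MV: children M:{G}, V:{C} ∪→ {C,G}; cost 1
[col 1] DLMPSTV: children DLPST:{C}, MV:{C,G} ∩→ {C}; cost 0
[col 2] DS: children D:{A}, S:{T} ∪→ {A,T}; cost 1
[col 2] LP: children L:{G}, P:{G} ∩→ {G}; cost 0
[col 2] LPT: children LP:{G}, T:{C} ∪→ {C,G}; cost 1
[col 2] DLPST: children DS:{A,T}, LPT:{C,G} ∪→ {A,C,G,T}; cost 1
[col 2] MV: children M:{G}, V:{G} ∩→ {G}; cost 0
[col 2] DLMPSTV: children DLPST:{A,C,G,T}, MV:{G} ∩→ {G}; cost 0
[col 3] DS: children D:{G}, S:{A} ∪→ {A,G}; cost 1
[col 3] LP: children L:{T}, P:{C} ∪→ {C,T}; cost 1
[col 3] LPT: children LP:{C,T}, T:{T} ∩→ {T}; cost 0
[col 3] DLPST: children DS:{A,G}, LPT:{T} ∪→ {A,G,T}; cost 1
[col 3] MV: children M:{T}, V:{G} ∪→ {G,T}; cost 1
[col 3] DLMPSTV: children DLPST:{A,G,T}, MV:{G,T} ∩→ {G,T}; cost 0
[col 4] DS: children D:{G}, S:{T} ∪→ {G,T}; cost 1
[col 4] LP: children L:{C}, P:{G} ∪→ {C,G}; cost 1
[col 4] LPT: children LP:{C,G}, T:{C} ∩→ {C}; cost 0
[col 4] DLPST: children DS:{G,T}, LPT:{C} ∪→ {C,G,T}; cost 1
[col 4] MV: children M:{A}, V:{G} ∪→ {A,G}; cost 1
[col 4] DLMPSTV: children DLPST:{C,G,T}, MV:{A,G} ∩→ {G}; cost 0
[col 5] DS: children D:{C}, S:{G} ∪→ {C,G}; cost 1
[col 5] LP: children L:{T}, P:{C} ∪→ {C,T}; cost 1
[col 5] LPT: children LP:{C,T}, T:{T} ∩→ {T}; cost 0
[col 5] DLPST: children DS:{C,G}, LPT:{T} ∪→ {C,G,T}; cost 1
[col 5] MV: children M:{T}, V:{A} ∪→ {A,T}; cost 1
[col 5] DLMPSTV: children DLPST:{C,G,T}, MV:{A,T} ∩→ {T}; cost 0
[col 6] DS: children D:{G}, S:{A} ∪→ {A,G}; cost 1
[col 6] LP: children L:{A}, P:{C} ∪→ {A,C}; cost 1
[col 6] LPT: children LP:{A,C}, T:{C} ∩→ {C}; cost 0
[col 6] DLPST: children DS:{A,G}, LPT:{C} ∪→ {A,C,G}; cost 1
[col 6] MV: children M:{G}, V:{T} ∪→ {G,T}; cost 1
[col 6] DLMPSTV: children DLPST:{A,C,G}, MV:{G,T} ∩→ {G}; cost 0
per-site changes: [4, 2, 3, 4, 4, 4, 4]; total = 25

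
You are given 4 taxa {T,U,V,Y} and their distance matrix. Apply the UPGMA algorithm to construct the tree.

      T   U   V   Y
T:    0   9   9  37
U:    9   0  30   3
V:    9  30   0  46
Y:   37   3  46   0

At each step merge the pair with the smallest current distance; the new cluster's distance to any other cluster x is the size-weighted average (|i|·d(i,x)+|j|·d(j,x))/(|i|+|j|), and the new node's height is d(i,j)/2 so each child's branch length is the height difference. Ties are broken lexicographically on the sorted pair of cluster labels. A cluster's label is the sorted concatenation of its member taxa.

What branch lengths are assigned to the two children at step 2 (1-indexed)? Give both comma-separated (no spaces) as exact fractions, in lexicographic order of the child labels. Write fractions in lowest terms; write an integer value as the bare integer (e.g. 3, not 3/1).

iteration 1: select U,Y (d=3); attach at lengths (3/2, 3/2); label the merged cluster UY
  updated: d(T,UY)=23, d(UY,V)=38
iteration 2: select T,V (d=9); attach at lengths (9/2, 9/2); label the merged cluster TV
  updated: d(TV,UY)=61/2
iteration 3: select TV,UY (d=61/2); attach at lengths (43/4, 55/4); label the merged cluster TUVY
final tree: ((T:9/2,V:9/2):43/4,(U:3/2,Y:3/2):55/4)
total length: 73/2

9/2,9/2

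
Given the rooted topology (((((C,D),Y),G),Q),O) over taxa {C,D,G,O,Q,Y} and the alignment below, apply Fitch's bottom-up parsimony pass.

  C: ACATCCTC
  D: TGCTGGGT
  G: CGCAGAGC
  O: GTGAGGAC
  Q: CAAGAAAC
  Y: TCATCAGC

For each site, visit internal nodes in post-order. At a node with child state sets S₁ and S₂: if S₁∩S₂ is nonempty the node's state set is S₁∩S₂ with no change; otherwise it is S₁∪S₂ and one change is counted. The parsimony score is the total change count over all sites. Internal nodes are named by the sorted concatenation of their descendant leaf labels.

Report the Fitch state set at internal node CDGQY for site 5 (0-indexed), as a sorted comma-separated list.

[col 0] CD: children C:{A}, D:{T} ∪→ {A,T}; cost 1
[col 0] CDY: children CD:{A,T}, Y:{T} ∩→ {T}; cost 0
[col 0] CDGY: children CDY:{T}, G:{C} ∪→ {C,T}; cost 1
[col 0] CDGQY: children CDGY:{C,T}, Q:{C} ∩→ {C}; cost 0
[col 0] CDGOQY: children CDGQY:{C}, O:{G} ∪→ {C,G}; cost 1
[col 1] CD: children C:{C}, D:{G} ∪→ {C,G}; cost 1
[col 1] CDY: children CD:{C,G}, Y:{C} ∩→ {C}; cost 0
[col 1] CDGY: children CDY:{C}, G:{G} ∪→ {C,G}; cost 1
[col 1] CDGQY: children CDGY:{C,G}, Q:{A} ∪→ {A,C,G}; cost 1
[col 1] CDGOQY: children CDGQY:{A,C,G}, O:{T} ∪→ {A,C,G,T}; cost 1
[col 2] CD: children C:{A}, D:{C} ∪→ {A,C}; cost 1
[col 2] CDY: children CD:{A,C}, Y:{A} ∩→ {A}; cost 0
[col 2] CDGY: children CDY:{A}, G:{C} ∪→ {A,C}; cost 1
[col 2] CDGQY: children CDGY:{A,C}, Q:{A} ∩→ {A}; cost 0
[col 2] CDGOQY: children CDGQY:{A}, O:{G} ∪→ {A,G}; cost 1
[col 3] CD: children C:{T}, D:{T} ∩→ {T}; cost 0
[col 3] CDY: children CD:{T}, Y:{T} ∩→ {T}; cost 0
[col 3] CDGY: children CDY:{T}, G:{A} ∪→ {A,T}; cost 1
[col 3] CDGQY: children CDGY:{A,T}, Q:{G} ∪→ {A,G,T}; cost 1
[col 3] CDGOQY: children CDGQY:{A,G,T}, O:{A} ∩→ {A}; cost 0
[col 4] CD: children C:{C}, D:{G} ∪→ {C,G}; cost 1
[col 4] CDY: children CD:{C,G}, Y:{C} ∩→ {C}; cost 0
[col 4] CDGY: children CDY:{C}, G:{G} ∪→ {C,G}; cost 1
[col 4] CDGQY: children CDGY:{C,G}, Q:{A} ∪→ {A,C,G}; cost 1
[col 4] CDGOQY: children CDGQY:{A,C,G}, O:{G} ∩→ {G}; cost 0
[col 5] CD: children C:{C}, D:{G} ∪→ {C,G}; cost 1
[col 5] CDY: children CD:{C,G}, Y:{A} ∪→ {A,C,G}; cost 1
[col 5] CDGY: children CDY:{A,C,G}, G:{A} ∩→ {A}; cost 0
[col 5] CDGQY: children CDGY:{A}, Q:{A} ∩→ {A}; cost 0
[col 5] CDGOQY: children CDGQY:{A}, O:{G} ∪→ {A,G}; cost 1
[col 6] CD: children C:{T}, D:{G} ∪→ {G,T}; cost 1
[col 6] CDY: children CD:{G,T}, Y:{G} ∩→ {G}; cost 0
[col 6] CDGY: children CDY:{G}, G:{G} ∩→ {G}; cost 0
[col 6] CDGQY: children CDGY:{G}, Q:{A} ∪→ {A,G}; cost 1
[col 6] CDGOQY: children CDGQY:{A,G}, O:{A} ∩→ {A}; cost 0
[col 7] CD: children C:{C}, D:{T} ∪→ {C,T}; cost 1
[col 7] CDY: children CD:{C,T}, Y:{C} ∩→ {C}; cost 0
[col 7] CDGY: children CDY:{C}, G:{C} ∩→ {C}; cost 0
[col 7] CDGQY: children CDGY:{C}, Q:{C} ∩→ {C}; cost 0
[col 7] CDGOQY: children CDGQY:{C}, O:{C} ∩→ {C}; cost 0
per-site changes: [3, 4, 3, 2, 3, 3, 2, 1]; total = 21

A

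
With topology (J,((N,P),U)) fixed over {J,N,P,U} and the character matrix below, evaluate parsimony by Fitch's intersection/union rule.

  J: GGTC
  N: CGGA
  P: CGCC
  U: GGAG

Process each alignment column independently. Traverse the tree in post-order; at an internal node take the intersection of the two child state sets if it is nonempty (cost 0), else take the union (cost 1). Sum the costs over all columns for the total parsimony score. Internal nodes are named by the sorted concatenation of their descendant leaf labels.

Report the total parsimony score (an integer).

6

site 0, node NP: N={C} ∩ P={C} → {C} (+0)
site 0, node NPU: NP={C} ∪ U={G} → {C,G} (+1)
site 0, node JNPU: J={G} ∩ NPU={C,G} → {G} (+0)
site 1, node NP: N={G} ∩ P={G} → {G} (+0)
site 1, node NPU: NP={G} ∩ U={G} → {G} (+0)
site 1, node JNPU: J={G} ∩ NPU={G} → {G} (+0)
site 2, node NP: N={G} ∪ P={C} → {C,G} (+1)
site 2, node NPU: NP={C,G} ∪ U={A} → {A,C,G} (+1)
site 2, node JNPU: J={T} ∪ NPU={A,C,G} → {A,C,G,T} (+1)
site 3, node NP: N={A} ∪ P={C} → {A,C} (+1)
site 3, node NPU: NP={A,C} ∪ U={G} → {A,C,G} (+1)
site 3, node JNPU: J={C} ∩ NPU={A,C,G} → {C} (+0)
per-site changes: [1, 0, 3, 2]; total = 6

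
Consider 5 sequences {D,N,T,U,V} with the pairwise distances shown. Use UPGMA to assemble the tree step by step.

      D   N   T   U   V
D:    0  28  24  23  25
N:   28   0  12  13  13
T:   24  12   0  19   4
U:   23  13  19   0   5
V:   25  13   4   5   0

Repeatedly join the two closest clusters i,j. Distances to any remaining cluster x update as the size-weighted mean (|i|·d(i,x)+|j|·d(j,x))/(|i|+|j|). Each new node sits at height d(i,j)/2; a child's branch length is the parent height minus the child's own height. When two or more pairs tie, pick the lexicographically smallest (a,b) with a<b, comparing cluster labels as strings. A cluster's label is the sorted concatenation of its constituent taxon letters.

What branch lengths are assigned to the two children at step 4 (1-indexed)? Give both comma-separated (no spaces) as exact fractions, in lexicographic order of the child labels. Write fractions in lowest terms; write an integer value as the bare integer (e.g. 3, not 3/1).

iteration 1: select T,V (d=4); attach at lengths (2, 2); label the merged cluster TV
  updated: d(D,TV)=49/2, d(N,TV)=25/2, d(TV,U)=12
iteration 2: select TV,U (d=12); attach at lengths (4, 6); label the merged cluster TUV
  updated: d(D,TUV)=24, d(N,TUV)=38/3
iteration 3: select N,TUV (d=38/3); attach at lengths (19/3, 1/3); label the merged cluster NTUV
  updated: d(D,NTUV)=25
iteration 4: select D,NTUV (d=25); attach at lengths (25/2, 37/6); label the merged cluster DNTUV
final tree: (D:25/2,(N:19/3,((T:2,V:2):4,U:6):1/3):37/6)
total length: 118/3

25/2,37/6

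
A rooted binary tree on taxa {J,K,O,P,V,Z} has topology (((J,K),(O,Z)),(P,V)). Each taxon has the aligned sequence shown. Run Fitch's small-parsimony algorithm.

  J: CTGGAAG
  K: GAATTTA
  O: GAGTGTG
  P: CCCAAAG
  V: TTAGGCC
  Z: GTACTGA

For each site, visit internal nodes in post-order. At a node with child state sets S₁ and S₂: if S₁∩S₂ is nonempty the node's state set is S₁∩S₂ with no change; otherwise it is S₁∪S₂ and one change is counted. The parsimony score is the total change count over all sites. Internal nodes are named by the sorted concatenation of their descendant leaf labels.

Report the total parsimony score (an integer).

24

site 0, node JK: J={C} ∪ K={G} → {C,G} (+1)
site 0, node OZ: O={G} ∩ Z={G} → {G} (+0)
site 0, node JKOZ: JK={C,G} ∩ OZ={G} → {G} (+0)
site 0, node PV: P={C} ∪ V={T} → {C,T} (+1)
site 0, node JKOPVZ: JKOZ={G} ∪ PV={C,T} → {C,G,T} (+1)
site 1, node JK: J={T} ∪ K={A} → {A,T} (+1)
site 1, node OZ: O={A} ∪ Z={T} → {A,T} (+1)
site 1, node JKOZ: JK={A,T} ∩ OZ={A,T} → {A,T} (+0)
site 1, node PV: P={C} ∪ V={T} → {C,T} (+1)
site 1, node JKOPVZ: JKOZ={A,T} ∩ PV={C,T} → {T} (+0)
site 2, node JK: J={G} ∪ K={A} → {A,G} (+1)
site 2, node OZ: O={G} ∪ Z={A} → {A,G} (+1)
site 2, node JKOZ: JK={A,G} ∩ OZ={A,G} → {A,G} (+0)
site 2, node PV: P={C} ∪ V={A} → {A,C} (+1)
site 2, node JKOPVZ: JKOZ={A,G} ∩ PV={A,C} → {A} (+0)
site 3, node JK: J={G} ∪ K={T} → {G,T} (+1)
site 3, node OZ: O={T} ∪ Z={C} → {C,T} (+1)
site 3, node JKOZ: JK={G,T} ∩ OZ={C,T} → {T} (+0)
site 3, node PV: P={A} ∪ V={G} → {A,G} (+1)
site 3, node JKOPVZ: JKOZ={T} ∪ PV={A,G} → {A,G,T} (+1)
site 4, node JK: J={A} ∪ K={T} → {A,T} (+1)
site 4, node OZ: O={G} ∪ Z={T} → {G,T} (+1)
site 4, node JKOZ: JK={A,T} ∩ OZ={G,T} → {T} (+0)
site 4, node PV: P={A} ∪ V={G} → {A,G} (+1)
site 4, node JKOPVZ: JKOZ={T} ∪ PV={A,G} → {A,G,T} (+1)
site 5, node JK: J={A} ∪ K={T} → {A,T} (+1)
site 5, node OZ: O={T} ∪ Z={G} → {G,T} (+1)
site 5, node JKOZ: JK={A,T} ∩ OZ={G,T} → {T} (+0)
site 5, node PV: P={A} ∪ V={C} → {A,C} (+1)
site 5, node JKOPVZ: JKOZ={T} ∪ PV={A,C} → {A,C,T} (+1)
site 6, node JK: J={G} ∪ K={A} → {A,G} (+1)
site 6, node OZ: O={G} ∪ Z={A} → {A,G} (+1)
site 6, node JKOZ: JK={A,G} ∩ OZ={A,G} → {A,G} (+0)
site 6, node PV: P={G} ∪ V={C} → {C,G} (+1)
site 6, node JKOPVZ: JKOZ={A,G} ∩ PV={C,G} → {G} (+0)
per-site changes: [3, 3, 3, 4, 4, 4, 3]; total = 24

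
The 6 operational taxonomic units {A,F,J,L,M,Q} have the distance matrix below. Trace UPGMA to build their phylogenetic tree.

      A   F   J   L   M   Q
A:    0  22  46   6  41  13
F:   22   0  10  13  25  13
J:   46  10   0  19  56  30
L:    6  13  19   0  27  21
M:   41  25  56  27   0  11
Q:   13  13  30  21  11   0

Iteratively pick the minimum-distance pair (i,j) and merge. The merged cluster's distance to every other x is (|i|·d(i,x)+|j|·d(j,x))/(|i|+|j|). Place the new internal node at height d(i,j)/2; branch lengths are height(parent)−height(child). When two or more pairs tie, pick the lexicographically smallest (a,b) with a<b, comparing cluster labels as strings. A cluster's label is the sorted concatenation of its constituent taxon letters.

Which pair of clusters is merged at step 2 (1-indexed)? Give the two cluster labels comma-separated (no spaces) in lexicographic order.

F,J

1. join A+L (d=6) ⇒ AL; edges |A|=3, |L|=3
  updated: d(AL,F)=35/2, d(AL,J)=65/2, d(AL,M)=34, d(AL,Q)=17
2. join F+J (d=10) ⇒ FJ; edges |F|=5, |J|=5
  updated: d(AL,FJ)=25, d(FJ,M)=81/2, d(FJ,Q)=43/2
3. join M+Q (d=11) ⇒ MQ; edges |M|=11/2, |Q|=11/2
  updated: d(AL,MQ)=51/2, d(FJ,MQ)=31
4. join AL+FJ (d=25) ⇒ AFJL; edges |AL|=19/2, |FJ|=15/2
  updated: d(AFJL,MQ)=113/4
5. join AFJL+MQ (d=113/4) ⇒ AFJLMQ; edges |AFJL|=13/8, |MQ|=69/8
final tree: (((A:3,L:3):19/2,(F:5,J:5):15/2):13/8,(M:11/2,Q:11/2):69/8)
total length: 217/4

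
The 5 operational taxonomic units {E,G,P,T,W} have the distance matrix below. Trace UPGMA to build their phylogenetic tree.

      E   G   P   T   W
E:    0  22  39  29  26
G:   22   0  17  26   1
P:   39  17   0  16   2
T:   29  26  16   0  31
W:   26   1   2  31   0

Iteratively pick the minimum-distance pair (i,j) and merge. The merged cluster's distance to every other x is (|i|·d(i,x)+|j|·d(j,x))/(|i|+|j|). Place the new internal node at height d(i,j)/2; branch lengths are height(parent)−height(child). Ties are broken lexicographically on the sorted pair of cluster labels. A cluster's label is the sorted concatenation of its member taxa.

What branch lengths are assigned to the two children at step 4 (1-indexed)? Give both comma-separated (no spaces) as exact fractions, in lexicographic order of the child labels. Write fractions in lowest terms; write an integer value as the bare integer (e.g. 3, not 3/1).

29/2,7/3

iteration 1: select G,W (d=1); attach at lengths (1/2, 1/2); label the merged cluster GW
  updated: d(E,GW)=24, d(GW,P)=19/2, d(GW,T)=57/2
iteration 2: select GW,P (d=19/2); attach at lengths (17/4, 19/4); label the merged cluster GPW
  updated: d(E,GPW)=29, d(GPW,T)=73/3
iteration 3: select GPW,T (d=73/3); attach at lengths (89/12, 73/6); label the merged cluster GPTW
  updated: d(E,GPTW)=29
iteration 4: select E,GPTW (d=29); attach at lengths (29/2, 7/3); label the merged cluster EGPTW
final tree: (E:29/2,(((G:1/2,W:1/2):17/4,P:19/4):89/12,T:73/6):7/3)
total length: 557/12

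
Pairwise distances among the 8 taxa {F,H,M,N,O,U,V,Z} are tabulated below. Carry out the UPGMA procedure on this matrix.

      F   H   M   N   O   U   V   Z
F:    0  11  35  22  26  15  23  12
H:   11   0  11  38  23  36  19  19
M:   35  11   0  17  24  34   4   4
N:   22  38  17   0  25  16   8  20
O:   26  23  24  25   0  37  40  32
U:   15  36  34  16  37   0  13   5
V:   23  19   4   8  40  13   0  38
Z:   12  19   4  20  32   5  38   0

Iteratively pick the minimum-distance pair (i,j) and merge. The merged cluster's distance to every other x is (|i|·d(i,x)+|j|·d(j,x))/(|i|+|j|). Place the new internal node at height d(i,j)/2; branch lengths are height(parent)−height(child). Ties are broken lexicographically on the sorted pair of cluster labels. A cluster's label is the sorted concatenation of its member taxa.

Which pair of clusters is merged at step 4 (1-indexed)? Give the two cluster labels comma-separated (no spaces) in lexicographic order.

1. join M+V (d=4) ⇒ MV; edges |M|=2, |V|=2
  updated: d(F,MV)=29, d(H,MV)=15, d(MV,N)=25/2, d(MV,O)=32, d(MV,U)=47/2, d(MV,Z)=21
2. join U+Z (d=5) ⇒ UZ; edges |U|=5/2, |Z|=5/2
  updated: d(F,UZ)=27/2, d(H,UZ)=55/2, d(MV,UZ)=89/4, d(N,UZ)=18, d(O,UZ)=69/2
3. join F+H (d=11) ⇒ FH; edges |F|=11/2, |H|=11/2
  updated: d(FH,MV)=22, d(FH,N)=30, d(FH,O)=49/2, d(FH,UZ)=41/2
4. join MV+N (d=25/2) ⇒ MNV; edges |MV|=17/4, |N|=25/4
  updated: d(FH,MNV)=74/3, d(MNV,O)=89/3, d(MNV,UZ)=125/6
5. join FH+UZ (d=41/2) ⇒ FHUZ; edges |FH|=19/4, |UZ|=31/4
  updated: d(FHUZ,MNV)=91/4, d(FHUZ,O)=59/2
6. join FHUZ+MNV (d=91/4) ⇒ FHMNUVZ; edges |FHUZ|=9/8, |MNV|=41/8
  updated: d(FHMNUVZ,O)=207/7
7. join FHMNUVZ+O (d=207/7) ⇒ FHMNOUVZ; edges |FHMNUVZ|=191/56, |O|=207/14
final tree: ((((F:11/2,H:11/2):19/4,(U:5/2,Z:5/2):31/4):9/8,((M:2,V:2):17/4,N:25/4):41/8):191/56,O:207/14)
total length: 3777/56

MV,N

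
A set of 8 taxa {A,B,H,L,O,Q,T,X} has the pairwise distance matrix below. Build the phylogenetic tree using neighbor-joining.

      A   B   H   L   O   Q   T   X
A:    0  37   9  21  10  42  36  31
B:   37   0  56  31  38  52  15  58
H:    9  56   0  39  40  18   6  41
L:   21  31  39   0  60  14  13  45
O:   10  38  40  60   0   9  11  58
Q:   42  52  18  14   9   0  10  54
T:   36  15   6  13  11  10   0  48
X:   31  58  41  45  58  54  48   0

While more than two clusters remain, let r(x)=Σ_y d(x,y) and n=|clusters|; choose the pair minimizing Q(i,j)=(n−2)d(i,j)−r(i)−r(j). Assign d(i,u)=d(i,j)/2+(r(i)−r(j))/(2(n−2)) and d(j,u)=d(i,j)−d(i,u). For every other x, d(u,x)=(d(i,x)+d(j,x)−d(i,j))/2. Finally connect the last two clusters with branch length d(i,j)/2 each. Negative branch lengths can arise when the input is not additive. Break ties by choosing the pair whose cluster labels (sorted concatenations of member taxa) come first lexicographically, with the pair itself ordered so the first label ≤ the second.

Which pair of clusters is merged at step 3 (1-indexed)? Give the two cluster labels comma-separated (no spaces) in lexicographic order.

step 1: merge (O,Q) at d=9, Q=-371; branch lengths O→27/4, Q→9/4; new cluster OQ
  updated: d(A,OQ)=43/2, d(B,OQ)=81/2, d(H,OQ)=49/2, d(L,OQ)=65/2, d(OQ,T)=6, d(OQ,X)=103/2
step 2: merge (B,T) at d=15, Q=-573/2; branch lengths B→377/20, T→-77/20; new cluster BT
  updated: d(A,BT)=29, d(BT,H)=47/2, d(BT,L)=29/2, d(BT,OQ)=63/4, d(BT,X)=91/2
step 3: merge (BT,L) at d=29/2, Q=-889/4; branch lengths BT→137/32, L→327/32; new cluster BLT
  updated: d(A,BLT)=71/4, d(BLT,H)=24, d(BLT,OQ)=135/8, d(BLT,X)=38
step 4: merge (BLT,OQ) at d=135/8, Q=-1283/8; branch lengths BLT→263/48, OQ→547/48; new cluster BLOQT
  updated: d(A,BLOQT)=179/16, d(BLOQT,H)=253/16, d(BLOQT,X)=581/16
step 5: merge (A,H) at d=9, Q=-99; branch lengths A→27/32, H→261/32; new cluster AH
  updated: d(AH,BLOQT)=9, d(AH,X)=63/2
step 6: merge (AH,BLOQT) at d=9, Q=-1229/16; branch lengths AH→67/32, BLOQT→221/32; new cluster ABHLOQT
  updated: d(ABHLOQT,X)=941/32
step 7: merge (ABHLOQT,X) at d=941/32; branch lengths ABHLOQT→941/64, X→941/64; new cluster ABHLOQTX
final tree: (((A:27/32,H:261/32):67/32,(((B:377/20,T:-77/20):137/32,L:327/32):263/48,(O:27/4,Q:9/4):547/48):221/32):941/64,X:941/64)
total length: 3289/32

BT,L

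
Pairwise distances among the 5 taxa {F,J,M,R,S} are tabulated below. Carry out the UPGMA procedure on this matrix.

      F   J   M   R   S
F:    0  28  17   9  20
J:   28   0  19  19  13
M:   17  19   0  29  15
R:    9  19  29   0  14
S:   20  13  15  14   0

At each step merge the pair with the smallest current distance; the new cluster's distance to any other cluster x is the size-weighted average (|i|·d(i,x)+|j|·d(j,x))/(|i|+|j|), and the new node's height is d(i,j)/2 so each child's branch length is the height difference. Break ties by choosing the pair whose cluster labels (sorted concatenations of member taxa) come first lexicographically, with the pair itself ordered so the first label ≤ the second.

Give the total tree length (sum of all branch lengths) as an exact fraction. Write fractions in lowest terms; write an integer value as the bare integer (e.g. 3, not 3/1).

122/3

step 1: merge (F,R) at d=9; branch lengths F→9/2, R→9/2; new cluster FR
  updated: d(FR,J)=47/2, d(FR,M)=23, d(FR,S)=17
step 2: merge (J,S) at d=13; branch lengths J→13/2, S→13/2; new cluster JS
  updated: d(FR,JS)=81/4, d(JS,M)=17
step 3: merge (JS,M) at d=17; branch lengths JS→2, M→17/2; new cluster JMS
  updated: d(FR,JMS)=127/6
step 4: merge (FR,JMS) at d=127/6; branch lengths FR→73/12, JMS→25/12; new cluster FJMRS
final tree: ((F:9/2,R:9/2):73/12,((J:13/2,S:13/2):2,M:17/2):25/12)
total length: 122/3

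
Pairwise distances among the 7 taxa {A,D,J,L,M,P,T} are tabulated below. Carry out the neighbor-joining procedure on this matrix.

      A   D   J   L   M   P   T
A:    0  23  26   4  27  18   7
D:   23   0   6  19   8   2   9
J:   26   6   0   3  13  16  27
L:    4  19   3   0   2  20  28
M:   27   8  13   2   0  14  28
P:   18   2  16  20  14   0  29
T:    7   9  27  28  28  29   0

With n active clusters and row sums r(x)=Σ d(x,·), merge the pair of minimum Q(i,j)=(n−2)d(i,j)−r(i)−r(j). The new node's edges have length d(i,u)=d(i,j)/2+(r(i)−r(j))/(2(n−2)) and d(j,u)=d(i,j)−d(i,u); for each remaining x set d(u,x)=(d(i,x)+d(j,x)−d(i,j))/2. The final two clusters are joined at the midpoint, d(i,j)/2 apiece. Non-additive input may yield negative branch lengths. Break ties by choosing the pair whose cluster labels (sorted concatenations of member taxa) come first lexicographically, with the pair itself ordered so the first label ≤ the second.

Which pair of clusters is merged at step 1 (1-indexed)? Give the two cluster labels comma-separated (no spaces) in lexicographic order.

iteration 1: select A,T (d=7, Q=-198); attach at lengths (6/5, 29/5); label the merged cluster AT
  updated: d(AT,D)=25/2, d(AT,J)=23, d(AT,L)=25/2, d(AT,M)=24, d(AT,P)=20
iteration 2: select D,P (d=2, Q=-223/2); attach at lengths (-33/16, 65/16); label the merged cluster DP
  updated: d(AT,DP)=61/4, d(DP,J)=10, d(DP,L)=37/2, d(DP,M)=10
iteration 3: select AT,DP (d=61/4, Q=-331/4); attach at lengths (89/8, 33/8); label the merged cluster ADPT
  updated: d(ADPT,J)=71/8, d(ADPT,L)=63/8, d(ADPT,M)=75/8
iteration 4: select ADPT,J (d=71/8, Q=-133/4); attach at lengths (19/4, 33/8); label the merged cluster ADJPT
  updated: d(ADJPT,L)=1, d(ADJPT,M)=27/4
iteration 5: select ADJPT,L (d=1, Q=-39/4); attach at lengths (23/8, -15/8); label the merged cluster ADJLPT
  updated: d(ADJLPT,M)=31/8
iteration 6: select ADJLPT,M (d=31/8); attach at lengths (31/16, 31/16); label the merged cluster ADJLMPT
final tree: (((((A:6/5,T:29/5):89/8,(D:-33/16,P:65/16):33/8):19/4,J:33/8):23/8,L:-15/8):31/16,M:31/16)
total length: 38

A,T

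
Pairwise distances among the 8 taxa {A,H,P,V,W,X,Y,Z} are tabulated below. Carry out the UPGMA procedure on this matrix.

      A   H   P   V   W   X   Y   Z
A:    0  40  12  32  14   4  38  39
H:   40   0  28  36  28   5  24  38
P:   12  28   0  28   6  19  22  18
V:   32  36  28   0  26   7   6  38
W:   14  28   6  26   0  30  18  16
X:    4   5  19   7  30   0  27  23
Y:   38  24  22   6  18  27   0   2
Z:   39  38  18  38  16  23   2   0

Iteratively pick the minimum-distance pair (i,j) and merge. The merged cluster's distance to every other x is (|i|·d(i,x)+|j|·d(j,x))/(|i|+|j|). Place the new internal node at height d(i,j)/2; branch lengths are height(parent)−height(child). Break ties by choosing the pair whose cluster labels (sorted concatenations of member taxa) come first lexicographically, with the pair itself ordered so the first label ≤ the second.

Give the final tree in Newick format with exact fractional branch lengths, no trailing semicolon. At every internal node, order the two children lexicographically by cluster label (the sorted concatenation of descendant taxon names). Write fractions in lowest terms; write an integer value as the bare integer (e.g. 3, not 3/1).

1. join Y+Z (d=2) ⇒ YZ; edges |Y|=1, |Z|=1
  updated: d(A,YZ)=77/2, d(H,YZ)=31, d(P,YZ)=20, d(V,YZ)=22, d(W,YZ)=17, d(X,YZ)=25
2. join A+X (d=4) ⇒ AX; edges |A|=2, |X|=2
  updated: d(AX,H)=45/2, d(AX,P)=31/2, d(AX,V)=39/2, d(AX,W)=22, d(AX,YZ)=127/4
3. join P+W (d=6) ⇒ PW; edges |P|=3, |W|=3
  updated: d(AX,PW)=75/4, d(H,PW)=28, d(PW,V)=27, d(PW,YZ)=37/2
4. join PW+YZ (d=37/2) ⇒ PWYZ; edges |PW|=25/4, |YZ|=33/4
  updated: d(AX,PWYZ)=101/4, d(H,PWYZ)=59/2, d(PWYZ,V)=49/2
5. join AX+V (d=39/2) ⇒ AVX; edges |AX|=31/4, |V|=39/4
  updated: d(AVX,H)=27, d(AVX,PWYZ)=25
6. join AVX+PWYZ (d=25) ⇒ APVWXYZ; edges |AVX|=11/4, |PWYZ|=13/4
  updated: d(APVWXYZ,H)=199/7
7. join APVWXYZ+H (d=199/7) ⇒ AHPVWXYZ; edges |APVWXYZ|=12/7, |H|=199/14
final tree: ((((A:2,X:2):31/4,V:39/4):11/4,((P:3,W:3):25/4,(Y:1,Z:1):33/4):13/4):12/7,H:199/14)
total length: 923/14

((((A:2,X:2):31/4,V:39/4):11/4,((P:3,W:3):25/4,(Y:1,Z:1):33/4):13/4):12/7,H:199/14)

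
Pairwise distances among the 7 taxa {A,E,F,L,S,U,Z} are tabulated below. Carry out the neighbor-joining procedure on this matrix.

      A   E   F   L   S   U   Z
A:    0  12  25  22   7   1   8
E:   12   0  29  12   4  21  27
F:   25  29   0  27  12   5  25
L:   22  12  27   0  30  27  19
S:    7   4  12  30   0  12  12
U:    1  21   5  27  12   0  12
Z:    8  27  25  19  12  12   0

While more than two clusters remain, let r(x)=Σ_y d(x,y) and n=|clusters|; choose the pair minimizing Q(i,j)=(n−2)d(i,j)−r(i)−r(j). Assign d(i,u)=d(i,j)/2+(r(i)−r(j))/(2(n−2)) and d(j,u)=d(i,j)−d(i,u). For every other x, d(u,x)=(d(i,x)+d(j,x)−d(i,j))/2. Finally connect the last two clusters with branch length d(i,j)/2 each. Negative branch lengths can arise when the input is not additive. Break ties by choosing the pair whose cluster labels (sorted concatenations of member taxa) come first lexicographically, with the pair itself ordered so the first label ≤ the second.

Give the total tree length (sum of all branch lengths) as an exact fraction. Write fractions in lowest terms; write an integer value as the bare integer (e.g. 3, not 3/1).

step 1: merge (E,L) at d=12, Q=-182; branch lengths E→14/5, L→46/5; new cluster EL
  updated: d(A,EL)=11, d(EL,F)=22, d(EL,S)=11, d(EL,U)=18, d(EL,Z)=17
step 2: merge (F,U) at d=5, Q=-117; branch lengths F→61/8, U→-21/8; new cluster FU
  updated: d(A,FU)=21/2, d(EL,FU)=35/2, d(FU,S)=19/2, d(FU,Z)=16
step 3: merge (A,Z) at d=8, Q=-131/2; branch lengths A→5/4, Z→27/4; new cluster AZ
  updated: d(AZ,EL)=10, d(AZ,FU)=37/4, d(AZ,S)=11/2
step 4: merge (AZ,EL) at d=10, Q=-173/4; branch lengths AZ→25/16, EL→135/16; new cluster AELZ
  updated: d(AELZ,FU)=67/8, d(AELZ,S)=13/4
step 5: merge (AELZ,FU) at d=67/8, Q=-169/8; branch lengths AELZ→17/16, FU→117/16; new cluster AEFLUZ
  updated: d(AEFLUZ,S)=35/16
step 6: merge (AEFLUZ,S) at d=35/16; branch lengths AEFLUZ→35/32, S→35/32; new cluster AEFLSUZ
final tree: ((((A:5/4,Z:27/4):25/16,(E:14/5,L:46/5):135/16):17/16,(F:61/8,U:-21/8):117/16):35/32,S:35/32)
total length: 729/16

729/16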